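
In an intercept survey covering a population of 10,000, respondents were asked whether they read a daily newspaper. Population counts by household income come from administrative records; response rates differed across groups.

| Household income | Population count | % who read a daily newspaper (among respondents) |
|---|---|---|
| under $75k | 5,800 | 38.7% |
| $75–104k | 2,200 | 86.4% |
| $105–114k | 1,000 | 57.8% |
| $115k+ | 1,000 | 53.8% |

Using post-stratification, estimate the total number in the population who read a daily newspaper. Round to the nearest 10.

Each cell contributes its population count × the respondent rate:
  under $75k: 5,800 × 38.7% = 2244.6
  $75–104k: 2,200 × 86.4% = 1900.8
  $105–114k: 1,000 × 57.8% = 578
  $115k+: 1,000 × 53.8% = 538
Estimated total = 5261.4 → 5,260.

5,260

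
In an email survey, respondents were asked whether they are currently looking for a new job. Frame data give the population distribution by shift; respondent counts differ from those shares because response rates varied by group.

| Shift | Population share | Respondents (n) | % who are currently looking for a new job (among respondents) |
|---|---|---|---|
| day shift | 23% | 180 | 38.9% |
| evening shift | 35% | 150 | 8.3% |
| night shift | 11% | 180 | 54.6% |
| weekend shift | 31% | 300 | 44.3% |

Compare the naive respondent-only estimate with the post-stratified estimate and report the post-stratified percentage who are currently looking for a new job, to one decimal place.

Without adjustment, the pooled respondent share is:
  (180/810)×38.9 + (150/810)×8.3 + (180/810)×54.6 + (300/810)×44.3 = 38.7222%
Reweighting by population shift shares:
  0.23×38.9 + 0.35×8.3 + 0.11×54.6 + 0.31×44.3 = 31.591%

31.6%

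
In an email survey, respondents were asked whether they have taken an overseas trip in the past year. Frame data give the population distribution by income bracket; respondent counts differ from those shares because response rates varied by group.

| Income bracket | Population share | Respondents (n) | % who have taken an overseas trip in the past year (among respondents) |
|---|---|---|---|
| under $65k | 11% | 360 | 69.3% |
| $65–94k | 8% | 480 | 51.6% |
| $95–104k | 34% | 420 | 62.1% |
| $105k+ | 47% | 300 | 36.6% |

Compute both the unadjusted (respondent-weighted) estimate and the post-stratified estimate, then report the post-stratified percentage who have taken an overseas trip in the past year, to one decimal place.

Naive respondent-only estimate (weights = respondent counts):
  (360/1560)×69.3 + (480/1560)×51.6 + (420/1560)×62.1 + (300/1560)×36.6 = 55.6269%
Post-stratified estimate weights by population shares:
  0.11×69.3 + 0.08×51.6 + 0.34×62.1 + 0.47×36.6 = 50.067%

50.1%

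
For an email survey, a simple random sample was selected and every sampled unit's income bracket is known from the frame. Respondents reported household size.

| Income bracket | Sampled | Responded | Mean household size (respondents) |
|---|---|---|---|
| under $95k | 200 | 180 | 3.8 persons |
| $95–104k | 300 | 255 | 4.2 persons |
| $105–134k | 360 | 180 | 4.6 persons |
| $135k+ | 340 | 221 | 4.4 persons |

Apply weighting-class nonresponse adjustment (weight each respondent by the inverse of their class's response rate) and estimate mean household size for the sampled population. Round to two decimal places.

Response rates by class: under $95k 180/200 = 90%, $95–104k 255/300 = 85%, $105–134k 180/360 = 50%, $135k+ 221/340 = 65%.
Each respondent's weight = sampled/responded in their class; summing within a class gives n_sampled, so:
  under $95k: 200 × 3.8 = 760
  $95–104k: 300 × 4.2 = 1260
  $105–134k: 360 × 4.6 = 1656
  $135k+: 340 × 4.4 = 1496
Adjusted estimate = 5172 / 1,200 = 4.31 → 4.31.

4.31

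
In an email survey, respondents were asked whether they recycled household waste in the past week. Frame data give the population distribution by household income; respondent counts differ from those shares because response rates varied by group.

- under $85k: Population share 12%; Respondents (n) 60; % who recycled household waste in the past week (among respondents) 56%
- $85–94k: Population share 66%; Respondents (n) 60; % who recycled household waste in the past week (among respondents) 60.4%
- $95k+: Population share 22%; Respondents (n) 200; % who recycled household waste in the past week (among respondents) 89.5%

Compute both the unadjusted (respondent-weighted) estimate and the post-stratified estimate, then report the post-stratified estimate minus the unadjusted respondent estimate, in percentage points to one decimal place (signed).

Without adjustment, the pooled respondent share is:
  (60/320)×56 + (60/320)×60.4 + (200/320)×89.5 = 77.7625%
Reweighting by population household income shares:
  0.12×56 + 0.66×60.4 + 0.22×89.5 = 66.274%
Difference = 66.274 − 77.7625 = -11.4885 pp.

-11.5 percentage points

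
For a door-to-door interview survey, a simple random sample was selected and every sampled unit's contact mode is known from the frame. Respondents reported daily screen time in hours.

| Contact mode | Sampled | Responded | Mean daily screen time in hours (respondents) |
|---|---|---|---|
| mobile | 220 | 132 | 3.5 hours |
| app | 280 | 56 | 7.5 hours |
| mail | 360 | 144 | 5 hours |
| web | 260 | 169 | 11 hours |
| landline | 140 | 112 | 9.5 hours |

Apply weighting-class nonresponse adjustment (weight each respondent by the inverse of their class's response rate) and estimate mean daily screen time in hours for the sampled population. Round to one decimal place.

Response rates by class: mobile 132/220 = 60%, app 56/280 = 20%, mail 144/360 = 40%, web 169/260 = 65%, landline 112/140 = 80%.
Inverse-response-rate weighting restores each class to its sampled count, so class totals weight by n_sampled:
  mobile: 220 × 3.5 = 770
  app: 280 × 7.5 = 2100
  mail: 360 × 5 = 1800
  web: 260 × 11 = 2860
  landline: 140 × 9.5 = 1330
Adjusted estimate = 8860 / 1,260 = 7.03175 → 7.0.

7.0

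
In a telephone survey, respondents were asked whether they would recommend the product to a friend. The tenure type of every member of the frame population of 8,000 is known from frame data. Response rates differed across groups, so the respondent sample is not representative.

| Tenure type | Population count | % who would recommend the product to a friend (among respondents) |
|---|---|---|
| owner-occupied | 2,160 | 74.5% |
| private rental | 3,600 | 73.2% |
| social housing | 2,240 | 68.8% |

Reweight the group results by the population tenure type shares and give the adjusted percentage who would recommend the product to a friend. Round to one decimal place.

Weight each group's respondent value by its population share:
  owner-occupied: (2,160/8,000) × 74.5 = 20.115
  private rental: (3,600/8,000) × 73.2 = 32.94
  social housing: (2,240/8,000) × 68.8 = 19.264
Post-stratified estimate = 72.319 → 72.3%.

72.3%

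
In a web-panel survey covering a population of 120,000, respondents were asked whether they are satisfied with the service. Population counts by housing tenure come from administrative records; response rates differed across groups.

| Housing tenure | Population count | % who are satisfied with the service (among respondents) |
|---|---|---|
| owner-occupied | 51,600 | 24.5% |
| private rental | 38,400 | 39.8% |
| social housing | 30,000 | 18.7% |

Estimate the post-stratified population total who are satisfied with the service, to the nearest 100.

33,500

Each cell contributes its population count × the respondent rate:
  owner-occupied: 51,600 × 24.5% = 12,642
  private rental: 38,400 × 39.8% = 15283.2
  social housing: 30,000 × 18.7% = 5610
Estimated total = 33535.2 → 33,500.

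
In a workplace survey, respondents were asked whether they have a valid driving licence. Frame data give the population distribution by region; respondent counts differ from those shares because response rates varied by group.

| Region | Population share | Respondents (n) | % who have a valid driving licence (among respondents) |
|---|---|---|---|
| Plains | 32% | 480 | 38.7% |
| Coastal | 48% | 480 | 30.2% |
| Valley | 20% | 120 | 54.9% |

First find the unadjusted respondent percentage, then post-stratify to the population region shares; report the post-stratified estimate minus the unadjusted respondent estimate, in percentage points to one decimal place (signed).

+1.1 percentage points

Unadjusted (pooled respondent) estimate weights by respondent counts:
  (480/1080)×38.7 + (480/1080)×30.2 + (120/1080)×54.9 = 36.7222%
Post-stratifying to population shares instead:
  0.32×38.7 + 0.48×30.2 + 0.2×54.9 = 37.86%
Difference = 37.86 − 36.7222 = 1.1378 pp.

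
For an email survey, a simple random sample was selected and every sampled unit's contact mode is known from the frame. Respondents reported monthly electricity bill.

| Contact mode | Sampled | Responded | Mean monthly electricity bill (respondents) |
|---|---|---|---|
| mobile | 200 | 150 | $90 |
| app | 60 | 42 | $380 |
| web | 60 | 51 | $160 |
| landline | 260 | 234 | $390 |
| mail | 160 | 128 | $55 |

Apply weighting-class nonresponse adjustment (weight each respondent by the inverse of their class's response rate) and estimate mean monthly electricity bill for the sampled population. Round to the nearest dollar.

$217

Class response rates: mobile 150/200 = 75%, app 42/60 = 70%, web 51/60 = 85%, landline 234/260 = 90%, mail 128/160 = 80%.
Each respondent's weight = sampled/responded in their class; summing within a class gives n_sampled, so:
  mobile: 200 × 90 = 18,000
  app: 60 × 380 = 22,800
  web: 60 × 160 = 9600
  landline: 260 × 390 = 101,400
  mail: 160 × 55 = 8800
Adjusted estimate = 160,600 / 740 = 217.027 → $217.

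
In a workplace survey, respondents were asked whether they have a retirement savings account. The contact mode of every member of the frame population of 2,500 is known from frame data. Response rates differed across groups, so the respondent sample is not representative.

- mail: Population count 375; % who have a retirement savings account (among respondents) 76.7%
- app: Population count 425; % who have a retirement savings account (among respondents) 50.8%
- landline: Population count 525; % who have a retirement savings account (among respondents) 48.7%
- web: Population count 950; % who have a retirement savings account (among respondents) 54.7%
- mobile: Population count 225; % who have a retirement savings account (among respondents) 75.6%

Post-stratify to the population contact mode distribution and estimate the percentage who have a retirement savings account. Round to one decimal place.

58.0%

Each cell contributes population-share × respondent value:
  mail: (375/2,500) × 76.7 = 11.505
  app: (425/2,500) × 50.8 = 8.636
  landline: (525/2,500) × 48.7 = 10.227
  web: (950/2,500) × 54.7 = 20.786
  mobile: (225/2,500) × 75.6 = 6.804
Post-stratified estimate = 57.958 → 58.0%.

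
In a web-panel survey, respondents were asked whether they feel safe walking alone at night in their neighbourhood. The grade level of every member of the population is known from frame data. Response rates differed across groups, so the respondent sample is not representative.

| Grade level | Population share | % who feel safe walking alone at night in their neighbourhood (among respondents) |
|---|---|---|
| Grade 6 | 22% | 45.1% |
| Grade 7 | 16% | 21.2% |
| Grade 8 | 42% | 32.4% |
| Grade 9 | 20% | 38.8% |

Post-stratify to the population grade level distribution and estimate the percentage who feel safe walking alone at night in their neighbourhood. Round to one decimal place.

34.7%

Weight each group's respondent value by its population share:
  Grade 6: 0.22 × 45.1 = 9.922
  Grade 7: 0.16 × 21.2 = 3.392
  Grade 8: 0.42 × 32.4 = 13.608
  Grade 9: 0.2 × 38.8 = 7.76
Post-stratified estimate = 34.682 → 34.7%.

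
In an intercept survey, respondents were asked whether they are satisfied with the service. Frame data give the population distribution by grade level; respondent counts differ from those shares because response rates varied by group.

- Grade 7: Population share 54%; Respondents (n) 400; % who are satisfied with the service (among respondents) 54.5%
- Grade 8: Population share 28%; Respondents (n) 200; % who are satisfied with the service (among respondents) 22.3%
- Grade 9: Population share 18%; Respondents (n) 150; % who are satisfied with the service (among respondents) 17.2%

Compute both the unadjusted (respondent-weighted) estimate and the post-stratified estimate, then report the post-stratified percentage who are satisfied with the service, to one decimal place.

38.8%

Without adjustment, the pooled respondent share is:
  (400/750)×54.5 + (200/750)×22.3 + (150/750)×17.2 = 38.4533%
Post-stratified estimate weights by population shares:
  0.54×54.5 + 0.28×22.3 + 0.18×17.2 = 38.77%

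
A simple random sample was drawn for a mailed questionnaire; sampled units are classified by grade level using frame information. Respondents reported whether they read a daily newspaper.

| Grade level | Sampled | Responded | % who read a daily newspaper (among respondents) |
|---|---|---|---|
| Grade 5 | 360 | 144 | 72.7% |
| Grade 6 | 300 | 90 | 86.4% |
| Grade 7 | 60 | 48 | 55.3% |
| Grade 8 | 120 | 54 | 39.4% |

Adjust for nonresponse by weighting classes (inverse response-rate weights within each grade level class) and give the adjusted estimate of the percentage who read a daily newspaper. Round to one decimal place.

Response rates by class: Grade 5 144/360 = 40%, Grade 6 90/300 = 30%, Grade 7 48/60 = 80%, Grade 8 54/120 = 45%.
With weight = n_sampled/n_responded per class, the weighted class total is n_sampled:
  Grade 5: 360 × 72.7 = 26,172
  Grade 6: 300 × 86.4 = 25,920
  Grade 7: 60 × 55.3 = 3318
  Grade 8: 120 × 39.4 = 4728
Adjusted estimate = 60,138 / 840 = 71.5929 → 71.6%.

71.6%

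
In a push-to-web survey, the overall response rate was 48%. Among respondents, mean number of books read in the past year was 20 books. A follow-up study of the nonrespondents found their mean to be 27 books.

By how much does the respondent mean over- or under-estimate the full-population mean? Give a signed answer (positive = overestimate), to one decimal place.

Nonresponse fraction = 1 − 0.48 = 0.52.
Bias = (nonresponse fraction) × (respondent mean − nonrespondent mean)
     = 0.52 × (20 − 27) = 0.52 × -7 = -3.64.

-3.6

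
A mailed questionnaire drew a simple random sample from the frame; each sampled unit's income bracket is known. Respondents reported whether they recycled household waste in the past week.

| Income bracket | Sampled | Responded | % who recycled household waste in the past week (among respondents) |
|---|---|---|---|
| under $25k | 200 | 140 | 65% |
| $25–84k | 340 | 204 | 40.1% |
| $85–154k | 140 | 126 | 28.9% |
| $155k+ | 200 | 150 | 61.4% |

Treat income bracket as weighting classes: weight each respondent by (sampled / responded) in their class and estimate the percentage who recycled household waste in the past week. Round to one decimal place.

48.8%

Response rates by class: under $25k 140/200 = 70%, $25–84k 204/340 = 60%, $85–154k 126/140 = 90%, $155k+ 150/200 = 75%.
Each respondent's weight = sampled/responded in their class; summing within a class gives n_sampled, so:
  under $25k: 200 × 65 = 13,000
  $25–84k: 340 × 40.1 = 13,634
  $85–154k: 140 × 28.9 = 4046
  $155k+: 200 × 61.4 = 12,280
Adjusted estimate = 42,960 / 880 = 48.8182 → 48.8%.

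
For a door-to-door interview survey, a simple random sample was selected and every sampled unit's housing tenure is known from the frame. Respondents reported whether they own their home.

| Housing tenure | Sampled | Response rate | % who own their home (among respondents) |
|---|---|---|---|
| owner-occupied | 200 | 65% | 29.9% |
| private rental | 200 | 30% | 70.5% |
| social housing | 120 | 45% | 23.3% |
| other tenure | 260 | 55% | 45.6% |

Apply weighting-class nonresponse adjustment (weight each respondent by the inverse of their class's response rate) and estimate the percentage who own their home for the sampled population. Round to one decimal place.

44.5%

Inverse-response-rate weighting restores each class to its sampled count, so class totals weight by n_sampled:
  owner-occupied: 200 × 29.9 = 5980
  private rental: 200 × 70.5 = 14,100
  social housing: 120 × 23.3 = 2796
  other tenure: 260 × 45.6 = 11,856
Adjusted estimate = 34,732 / 780 = 44.5282 → 44.5%.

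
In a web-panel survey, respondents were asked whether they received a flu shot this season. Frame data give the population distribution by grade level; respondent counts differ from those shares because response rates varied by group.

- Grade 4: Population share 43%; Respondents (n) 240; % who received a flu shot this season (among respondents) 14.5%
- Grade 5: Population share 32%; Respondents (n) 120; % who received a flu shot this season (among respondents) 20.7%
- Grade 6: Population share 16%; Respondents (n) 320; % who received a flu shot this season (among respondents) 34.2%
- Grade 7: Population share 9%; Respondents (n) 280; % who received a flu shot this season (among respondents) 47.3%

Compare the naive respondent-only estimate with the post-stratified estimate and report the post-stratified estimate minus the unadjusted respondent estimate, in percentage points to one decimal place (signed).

Without adjustment, the pooled respondent share is:
  (240/960)×14.5 + (120/960)×20.7 + (320/960)×34.2 + (280/960)×47.3 = 31.4083%
Reweighting by population grade level shares:
  0.43×14.5 + 0.32×20.7 + 0.16×34.2 + 0.09×47.3 = 22.588%
Difference = 22.588 − 31.4083 = -8.8203 pp.

-8.8 percentage points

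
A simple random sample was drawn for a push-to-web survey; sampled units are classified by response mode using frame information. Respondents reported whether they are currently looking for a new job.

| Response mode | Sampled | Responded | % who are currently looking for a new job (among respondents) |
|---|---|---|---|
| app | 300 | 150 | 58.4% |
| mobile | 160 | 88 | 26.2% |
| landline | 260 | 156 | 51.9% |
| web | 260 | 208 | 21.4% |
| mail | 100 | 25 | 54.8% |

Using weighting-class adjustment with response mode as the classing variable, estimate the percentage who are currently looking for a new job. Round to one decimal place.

Class response rates: app 150/300 = 50%, mobile 88/160 = 55%, landline 156/260 = 60%, web 208/260 = 80%, mail 25/100 = 25%.
With weight = n_sampled/n_responded per class, the weighted class total is n_sampled:
  app: 300 × 58.4 = 17,520
  mobile: 160 × 26.2 = 4192
  landline: 260 × 51.9 = 13,494
  web: 260 × 21.4 = 5564
  mail: 100 × 54.8 = 5480
Adjusted estimate = 46,250 / 1,080 = 42.8241 → 42.8%.

42.8%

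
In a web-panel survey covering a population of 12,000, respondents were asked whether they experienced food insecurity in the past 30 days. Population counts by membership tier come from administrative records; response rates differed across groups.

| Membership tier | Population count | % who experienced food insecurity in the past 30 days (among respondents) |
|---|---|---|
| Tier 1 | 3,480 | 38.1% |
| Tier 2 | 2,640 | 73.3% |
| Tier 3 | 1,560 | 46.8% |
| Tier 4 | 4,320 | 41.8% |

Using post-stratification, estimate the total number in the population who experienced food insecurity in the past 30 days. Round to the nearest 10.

Estimated count per cell = population count × respondent percentage:
  Tier 1: 3,480 × 38.1% = 1325.88
  Tier 2: 2,640 × 73.3% = 1935.12
  Tier 3: 1,560 × 46.8% = 730.08
  Tier 4: 4,320 × 41.8% = 1805.76
Estimated total = 5796.84 → 5,800.

5,800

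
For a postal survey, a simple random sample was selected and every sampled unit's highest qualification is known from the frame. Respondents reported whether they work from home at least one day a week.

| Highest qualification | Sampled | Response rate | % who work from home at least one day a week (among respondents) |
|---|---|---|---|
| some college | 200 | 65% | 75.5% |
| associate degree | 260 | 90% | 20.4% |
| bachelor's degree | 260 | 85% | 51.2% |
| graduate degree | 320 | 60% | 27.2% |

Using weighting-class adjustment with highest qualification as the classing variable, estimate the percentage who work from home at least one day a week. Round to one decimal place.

40.8%

Each respondent's weight = sampled/responded in their class; summing within a class gives n_sampled, so:
  some college: 200 × 75.5 = 15,100
  associate degree: 260 × 20.4 = 5304
  bachelor's degree: 260 × 51.2 = 13,312
  graduate degree: 320 × 27.2 = 8704
Adjusted estimate = 42,420 / 1,040 = 40.7885 → 40.8%.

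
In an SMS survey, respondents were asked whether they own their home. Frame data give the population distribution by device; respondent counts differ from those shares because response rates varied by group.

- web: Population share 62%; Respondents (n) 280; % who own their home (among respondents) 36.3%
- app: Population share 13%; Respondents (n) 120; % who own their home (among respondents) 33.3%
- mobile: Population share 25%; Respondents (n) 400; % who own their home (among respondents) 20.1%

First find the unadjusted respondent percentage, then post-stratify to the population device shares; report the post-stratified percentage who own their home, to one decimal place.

31.9%

Unadjusted (pooled respondent) estimate weights by respondent counts:
  (280/800)×36.3 + (120/800)×33.3 + (400/800)×20.1 = 27.75%
Post-stratifying to population shares instead:
  0.62×36.3 + 0.13×33.3 + 0.25×20.1 = 31.86%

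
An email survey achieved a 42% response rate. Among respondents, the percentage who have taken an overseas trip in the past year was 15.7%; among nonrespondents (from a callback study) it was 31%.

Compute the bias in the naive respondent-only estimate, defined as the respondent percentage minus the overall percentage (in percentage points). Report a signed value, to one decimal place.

Nonresponse fraction = 1 − 0.42 = 0.58.
Bias = (nonresponse fraction) × (respondent percentage − nonrespondent percentage)
     = 0.58 × (15.7 − 31) = 0.58 × -15.3 = -8.874.

-8.9 percentage points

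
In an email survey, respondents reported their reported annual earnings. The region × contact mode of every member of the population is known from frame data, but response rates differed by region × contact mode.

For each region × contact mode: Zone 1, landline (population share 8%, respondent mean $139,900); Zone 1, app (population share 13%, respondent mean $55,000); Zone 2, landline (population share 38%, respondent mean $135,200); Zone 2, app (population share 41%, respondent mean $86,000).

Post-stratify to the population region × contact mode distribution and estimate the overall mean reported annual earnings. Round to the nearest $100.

$105,000

Reweight to the known region × contact mode distribution:
  Zone 1, landline: 0.08 × 139,900 = 11,192
  Zone 1, app: 0.13 × 55,000 = 7150
  Zone 2, landline: 0.38 × 135,200 = 51,376
  Zone 2, app: 0.41 × 86,000 = 35,260
Post-stratified estimate = 104,978 → $105,000.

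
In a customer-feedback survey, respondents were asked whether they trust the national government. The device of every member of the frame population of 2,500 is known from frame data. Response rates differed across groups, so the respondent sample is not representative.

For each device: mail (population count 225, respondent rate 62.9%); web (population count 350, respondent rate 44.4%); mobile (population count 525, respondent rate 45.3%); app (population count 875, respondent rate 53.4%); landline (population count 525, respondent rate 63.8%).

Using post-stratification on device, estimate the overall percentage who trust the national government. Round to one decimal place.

53.5%

Each cell contributes population-share × respondent value:
  mail: (225/2,500) × 62.9 = 5.661
  web: (350/2,500) × 44.4 = 6.216
  mobile: (525/2,500) × 45.3 = 9.513
  app: (875/2,500) × 53.4 = 18.69
  landline: (525/2,500) × 63.8 = 13.398
Post-stratified estimate = 53.478 → 53.5%.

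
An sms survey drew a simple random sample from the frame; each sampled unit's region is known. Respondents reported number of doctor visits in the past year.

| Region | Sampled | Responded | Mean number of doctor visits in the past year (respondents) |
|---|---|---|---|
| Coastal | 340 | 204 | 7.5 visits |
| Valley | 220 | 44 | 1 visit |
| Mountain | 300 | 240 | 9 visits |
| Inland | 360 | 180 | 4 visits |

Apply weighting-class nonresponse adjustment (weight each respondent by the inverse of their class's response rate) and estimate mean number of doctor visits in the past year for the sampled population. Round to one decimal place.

Class response rates: Coastal 204/340 = 60%, Valley 44/220 = 20%, Mountain 240/300 = 80%, Inland 180/360 = 50%.
Each respondent's weight = sampled/responded in their class; summing within a class gives n_sampled, so:
  Coastal: 340 × 7.5 = 2550
  Valley: 220 × 1 = 220
  Mountain: 300 × 9 = 2700
  Inland: 360 × 4 = 1440
Adjusted estimate = 6910 / 1,220 = 5.66393 → 5.7.

5.7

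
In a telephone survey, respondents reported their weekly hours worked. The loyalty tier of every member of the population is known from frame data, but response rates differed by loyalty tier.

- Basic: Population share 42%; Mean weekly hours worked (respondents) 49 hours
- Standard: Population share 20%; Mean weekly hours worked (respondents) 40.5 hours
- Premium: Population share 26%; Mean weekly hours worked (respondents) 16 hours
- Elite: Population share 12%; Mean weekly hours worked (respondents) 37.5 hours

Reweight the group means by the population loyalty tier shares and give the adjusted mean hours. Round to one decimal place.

37.3

Each cell contributes population-share × respondent value:
  Basic: 0.42 × 49 = 20.58
  Standard: 0.2 × 40.5 = 8.1
  Premium: 0.26 × 16 = 4.16
  Elite: 0.12 × 37.5 = 4.5
Post-stratified estimate = 37.34 → 37.3.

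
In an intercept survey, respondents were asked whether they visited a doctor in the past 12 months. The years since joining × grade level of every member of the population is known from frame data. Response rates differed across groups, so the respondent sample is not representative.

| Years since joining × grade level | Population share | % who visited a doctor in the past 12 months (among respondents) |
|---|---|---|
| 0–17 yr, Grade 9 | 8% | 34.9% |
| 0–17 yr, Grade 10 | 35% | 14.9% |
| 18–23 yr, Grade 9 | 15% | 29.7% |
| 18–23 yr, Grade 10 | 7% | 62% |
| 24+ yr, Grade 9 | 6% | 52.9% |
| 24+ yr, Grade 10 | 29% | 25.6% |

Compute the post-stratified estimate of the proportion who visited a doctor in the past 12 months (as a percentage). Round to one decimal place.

27.4%

Post-stratification weights by population share, not respondent share:
  0–17 yr, Grade 9: 0.08 × 34.9 = 2.792
  0–17 yr, Grade 10: 0.35 × 14.9 = 5.215
  18–23 yr, Grade 9: 0.15 × 29.7 = 4.455
  18–23 yr, Grade 10: 0.07 × 62 = 4.34
  24+ yr, Grade 9: 0.06 × 52.9 = 3.174
  24+ yr, Grade 10: 0.29 × 25.6 = 7.424
Post-stratified estimate = 27.4 → 27.4%.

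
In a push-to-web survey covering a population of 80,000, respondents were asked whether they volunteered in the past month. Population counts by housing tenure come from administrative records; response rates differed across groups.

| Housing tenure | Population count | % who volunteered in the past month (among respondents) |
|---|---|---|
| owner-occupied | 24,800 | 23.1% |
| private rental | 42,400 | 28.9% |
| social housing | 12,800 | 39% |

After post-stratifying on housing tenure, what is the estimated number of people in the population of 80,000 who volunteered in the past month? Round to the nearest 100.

23,000

Each cell contributes its population count × the respondent rate:
  owner-occupied: 24,800 × 23.1% = 5728.8
  private rental: 42,400 × 28.9% = 12253.6
  social housing: 12,800 × 39% = 4992
Estimated total = 22974.4 → 23,000.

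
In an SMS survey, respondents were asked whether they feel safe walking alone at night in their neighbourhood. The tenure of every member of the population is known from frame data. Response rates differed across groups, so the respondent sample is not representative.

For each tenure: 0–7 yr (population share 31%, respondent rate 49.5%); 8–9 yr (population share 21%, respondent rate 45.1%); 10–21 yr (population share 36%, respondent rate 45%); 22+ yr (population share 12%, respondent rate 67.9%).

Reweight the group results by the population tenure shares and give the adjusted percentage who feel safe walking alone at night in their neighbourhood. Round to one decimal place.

Each cell contributes population-share × respondent value:
  0–7 yr: 0.31 × 49.5 = 15.345
  8–9 yr: 0.21 × 45.1 = 9.471
  10–21 yr: 0.36 × 45 = 16.2
  22+ yr: 0.12 × 67.9 = 8.148
Post-stratified estimate = 49.164 → 49.2%.

49.2%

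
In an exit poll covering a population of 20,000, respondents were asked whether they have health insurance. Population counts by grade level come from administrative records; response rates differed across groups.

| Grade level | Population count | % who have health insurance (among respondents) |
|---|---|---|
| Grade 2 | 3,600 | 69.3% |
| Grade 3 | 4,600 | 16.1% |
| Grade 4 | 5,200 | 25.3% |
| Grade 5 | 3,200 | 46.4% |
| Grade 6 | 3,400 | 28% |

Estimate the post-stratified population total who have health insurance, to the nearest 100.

Estimated count per cell = population count × respondent percentage:
  Grade 2: 3,600 × 69.3% = 2494.8
  Grade 3: 4,600 × 16.1% = 740.6
  Grade 4: 5,200 × 25.3% = 1315.6
  Grade 5: 3,200 × 46.4% = 1484.8
  Grade 6: 3,400 × 28% = 952
Estimated total = 6987.8 → 7,000.

7,000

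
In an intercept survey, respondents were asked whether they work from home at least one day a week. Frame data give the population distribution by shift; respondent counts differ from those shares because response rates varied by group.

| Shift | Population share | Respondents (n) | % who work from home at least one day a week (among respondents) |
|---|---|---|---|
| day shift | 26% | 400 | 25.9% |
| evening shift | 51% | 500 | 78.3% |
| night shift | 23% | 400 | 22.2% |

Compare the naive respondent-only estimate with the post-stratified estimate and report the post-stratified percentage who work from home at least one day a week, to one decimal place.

51.8%

Unadjusted (pooled respondent) estimate weights by respondent counts:
  (400/1300)×25.9 + (500/1300)×78.3 + (400/1300)×22.2 = 44.9154%
Reweighting by population shift shares:
  0.26×25.9 + 0.51×78.3 + 0.23×22.2 = 51.773%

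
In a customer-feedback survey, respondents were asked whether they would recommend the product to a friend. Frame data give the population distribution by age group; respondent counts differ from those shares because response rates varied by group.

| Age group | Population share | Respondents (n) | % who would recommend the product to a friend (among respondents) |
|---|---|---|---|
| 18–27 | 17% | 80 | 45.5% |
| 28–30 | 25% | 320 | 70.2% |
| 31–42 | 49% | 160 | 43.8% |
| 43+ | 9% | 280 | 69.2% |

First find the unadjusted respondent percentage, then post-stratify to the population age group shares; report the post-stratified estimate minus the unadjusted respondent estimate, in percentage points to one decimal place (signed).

-9.5 percentage points

Unadjusted (pooled respondent) estimate weights by respondent counts:
  (80/840)×45.5 + (320/840)×70.2 + (160/840)×43.8 + (280/840)×69.2 = 62.4857%
Post-stratified estimate weights by population shares:
  0.17×45.5 + 0.25×70.2 + 0.49×43.8 + 0.09×69.2 = 52.975%
Difference = 52.975 − 62.4857 = -9.5107 pp.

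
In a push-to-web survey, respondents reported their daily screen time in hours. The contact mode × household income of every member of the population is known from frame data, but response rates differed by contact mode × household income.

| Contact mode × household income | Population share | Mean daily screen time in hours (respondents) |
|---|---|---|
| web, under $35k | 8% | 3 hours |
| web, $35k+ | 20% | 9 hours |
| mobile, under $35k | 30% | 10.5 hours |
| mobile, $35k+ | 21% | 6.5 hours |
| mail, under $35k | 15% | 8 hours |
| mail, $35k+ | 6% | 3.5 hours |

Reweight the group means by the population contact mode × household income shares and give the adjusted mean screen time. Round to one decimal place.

Weight each group's respondent value by its population share:
  web, under $35k: 0.08 × 3 = 0.24
  web, $35k+: 0.2 × 9 = 1.8
  mobile, under $35k: 0.3 × 10.5 = 3.15
  mobile, $35k+: 0.21 × 6.5 = 1.365
  mail, under $35k: 0.15 × 8 = 1.2
  mail, $35k+: 0.06 × 3.5 = 0.21
Post-stratified estimate = 7.965 → 8.0.

8.0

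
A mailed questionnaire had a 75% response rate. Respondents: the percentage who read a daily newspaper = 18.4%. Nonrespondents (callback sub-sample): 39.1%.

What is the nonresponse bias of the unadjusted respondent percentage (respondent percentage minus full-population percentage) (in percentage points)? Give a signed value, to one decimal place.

Nonresponse fraction = 1 − 0.75 = 0.25.
Bias = (nonresponse fraction) × (respondent percentage − nonrespondent percentage)
     = 0.25 × (18.4 − 39.1) = 0.25 × -20.7 = -5.175.

-5.2 percentage points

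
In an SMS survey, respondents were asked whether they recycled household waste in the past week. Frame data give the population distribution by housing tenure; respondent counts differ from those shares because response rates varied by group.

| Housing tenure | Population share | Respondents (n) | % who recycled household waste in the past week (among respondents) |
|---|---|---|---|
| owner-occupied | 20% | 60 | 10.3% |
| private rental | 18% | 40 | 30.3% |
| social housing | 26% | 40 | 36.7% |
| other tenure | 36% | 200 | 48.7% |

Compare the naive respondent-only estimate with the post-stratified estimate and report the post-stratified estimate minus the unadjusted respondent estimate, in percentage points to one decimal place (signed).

Unadjusted (pooled respondent) estimate weights by respondent counts:
  (60/340)×10.3 + (40/340)×30.3 + (40/340)×36.7 + (200/340)×48.7 = 38.3471%
Reweighting by population housing tenure shares:
  0.2×10.3 + 0.18×30.3 + 0.26×36.7 + 0.36×48.7 = 34.588%
Difference = 34.588 − 38.3471 = -3.7591 pp.

-3.8 percentage points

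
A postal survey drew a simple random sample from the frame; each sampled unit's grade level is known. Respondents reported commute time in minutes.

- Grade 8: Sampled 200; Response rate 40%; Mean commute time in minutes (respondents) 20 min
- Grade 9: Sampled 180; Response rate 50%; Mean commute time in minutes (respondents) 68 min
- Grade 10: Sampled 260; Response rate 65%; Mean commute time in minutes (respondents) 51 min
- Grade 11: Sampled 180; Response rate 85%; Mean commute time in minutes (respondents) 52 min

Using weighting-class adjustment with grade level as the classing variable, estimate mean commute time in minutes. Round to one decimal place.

47.4

Weighting each respondent by the inverse class response rate inflates each class back to its sampled size, so the class weight is n_sampled:
  Grade 8: 200 × 20 = 4000
  Grade 9: 180 × 68 = 12,240
  Grade 10: 260 × 51 = 13,260
  Grade 11: 180 × 52 = 9360
Adjusted estimate = 38,860 / 820 = 47.3902 → 47.4.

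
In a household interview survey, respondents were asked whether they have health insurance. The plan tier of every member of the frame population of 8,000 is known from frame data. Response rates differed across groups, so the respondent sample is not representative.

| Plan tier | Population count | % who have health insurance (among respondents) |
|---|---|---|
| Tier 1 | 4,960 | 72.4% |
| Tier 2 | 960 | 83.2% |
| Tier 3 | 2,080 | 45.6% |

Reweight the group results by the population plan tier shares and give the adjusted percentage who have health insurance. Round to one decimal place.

66.7%

Post-stratification weights by population share, not respondent share:
  Tier 1: (4,960/8,000) × 72.4 = 44.888
  Tier 2: (960/8,000) × 83.2 = 9.984
  Tier 3: (2,080/8,000) × 45.6 = 11.856
Post-stratified estimate = 66.728 → 66.7%.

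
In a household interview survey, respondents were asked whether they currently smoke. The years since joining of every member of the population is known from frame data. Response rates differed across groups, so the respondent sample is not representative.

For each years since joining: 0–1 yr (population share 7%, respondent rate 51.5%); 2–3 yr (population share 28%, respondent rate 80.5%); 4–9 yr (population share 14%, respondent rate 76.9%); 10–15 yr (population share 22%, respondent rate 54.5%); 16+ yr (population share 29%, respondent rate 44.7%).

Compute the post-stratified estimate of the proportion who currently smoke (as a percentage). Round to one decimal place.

Post-stratification weights by population share, not respondent share:
  0–1 yr: 0.07 × 51.5 = 3.605
  2–3 yr: 0.28 × 80.5 = 22.54
  4–9 yr: 0.14 × 76.9 = 10.766
  10–15 yr: 0.22 × 54.5 = 11.99
  16+ yr: 0.29 × 44.7 = 12.963
Post-stratified estimate = 61.864 → 61.9%.

61.9%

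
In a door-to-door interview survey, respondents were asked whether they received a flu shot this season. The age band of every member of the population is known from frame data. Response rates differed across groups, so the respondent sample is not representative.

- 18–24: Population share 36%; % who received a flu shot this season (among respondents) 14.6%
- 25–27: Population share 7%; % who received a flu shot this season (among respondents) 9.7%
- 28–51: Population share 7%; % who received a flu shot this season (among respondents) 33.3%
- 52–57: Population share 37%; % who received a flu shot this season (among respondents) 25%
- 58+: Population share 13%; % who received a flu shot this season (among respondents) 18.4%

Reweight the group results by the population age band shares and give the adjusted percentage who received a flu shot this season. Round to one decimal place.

19.9%

Reweight to the known age band distribution:
  18–24: 0.36 × 14.6 = 5.256
  25–27: 0.07 × 9.7 = 0.679
  28–51: 0.07 × 33.3 = 2.331
  52–57: 0.37 × 25 = 9.25
  58+: 0.13 × 18.4 = 2.392
Post-stratified estimate = 19.908 → 19.9%.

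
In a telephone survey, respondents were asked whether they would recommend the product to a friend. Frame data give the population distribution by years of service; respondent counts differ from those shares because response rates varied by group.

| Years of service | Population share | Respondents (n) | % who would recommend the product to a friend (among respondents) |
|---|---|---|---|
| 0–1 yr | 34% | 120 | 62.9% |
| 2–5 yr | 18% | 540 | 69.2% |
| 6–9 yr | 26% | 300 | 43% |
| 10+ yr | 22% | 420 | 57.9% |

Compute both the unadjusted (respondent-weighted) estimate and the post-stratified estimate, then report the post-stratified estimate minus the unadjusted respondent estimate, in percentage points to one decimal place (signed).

-1.8 percentage points

Unadjusted (pooled respondent) estimate weights by respondent counts:
  (120/1380)×62.9 + (540/1380)×69.2 + (300/1380)×43 + (420/1380)×57.9 = 59.5174%
Reweighting by population years of service shares:
  0.34×62.9 + 0.18×69.2 + 0.26×43 + 0.22×57.9 = 57.76%
Difference = 57.76 − 59.5174 = -1.7574 pp.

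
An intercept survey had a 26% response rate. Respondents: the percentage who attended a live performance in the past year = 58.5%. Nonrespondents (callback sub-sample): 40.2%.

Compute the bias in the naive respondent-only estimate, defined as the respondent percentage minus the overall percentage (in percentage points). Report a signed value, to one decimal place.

+13.5 percentage points

Nonresponse fraction = 1 − 0.26 = 0.74.
Bias = (nonresponse fraction) × (respondent percentage − nonrespondent percentage)
     = 0.74 × (58.5 − 40.2) = 0.74 × 18.3 = 13.542.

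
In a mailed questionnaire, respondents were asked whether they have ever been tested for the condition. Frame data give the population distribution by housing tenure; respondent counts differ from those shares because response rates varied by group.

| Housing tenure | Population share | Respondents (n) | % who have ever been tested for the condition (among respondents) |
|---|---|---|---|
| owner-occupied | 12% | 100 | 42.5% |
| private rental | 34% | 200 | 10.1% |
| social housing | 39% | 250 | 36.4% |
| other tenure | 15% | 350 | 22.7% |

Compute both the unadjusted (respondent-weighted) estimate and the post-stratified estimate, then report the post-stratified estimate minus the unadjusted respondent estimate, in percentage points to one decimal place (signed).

Naive respondent-only estimate (weights = respondent counts):
  (100/900)×42.5 + (200/900)×10.1 + (250/900)×36.4 + (350/900)×22.7 = 25.9056%
Post-stratified estimate weights by population shares:
  0.12×42.5 + 0.34×10.1 + 0.39×36.4 + 0.15×22.7 = 26.135%
Difference = 26.135 − 25.9056 = 0.2294 pp.

+0.2 percentage points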